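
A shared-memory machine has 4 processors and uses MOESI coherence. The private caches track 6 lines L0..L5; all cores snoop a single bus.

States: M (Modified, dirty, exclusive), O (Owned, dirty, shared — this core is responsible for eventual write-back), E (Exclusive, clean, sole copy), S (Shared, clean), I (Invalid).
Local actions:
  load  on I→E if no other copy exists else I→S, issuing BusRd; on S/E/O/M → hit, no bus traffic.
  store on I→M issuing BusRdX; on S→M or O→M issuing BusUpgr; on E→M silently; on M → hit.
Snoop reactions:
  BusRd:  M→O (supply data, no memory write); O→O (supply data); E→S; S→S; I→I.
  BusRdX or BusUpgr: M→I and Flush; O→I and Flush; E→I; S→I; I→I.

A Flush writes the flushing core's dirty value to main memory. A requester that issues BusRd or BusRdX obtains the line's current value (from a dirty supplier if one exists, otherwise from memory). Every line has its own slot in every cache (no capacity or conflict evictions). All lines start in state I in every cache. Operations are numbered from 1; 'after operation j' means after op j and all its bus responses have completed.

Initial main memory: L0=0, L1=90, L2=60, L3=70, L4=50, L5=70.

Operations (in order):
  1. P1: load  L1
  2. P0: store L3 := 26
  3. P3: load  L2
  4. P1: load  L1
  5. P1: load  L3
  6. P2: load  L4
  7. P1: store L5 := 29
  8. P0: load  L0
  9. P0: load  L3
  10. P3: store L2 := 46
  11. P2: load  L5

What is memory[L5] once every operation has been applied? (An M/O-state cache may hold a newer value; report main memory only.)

[1] P1: load  L1 | P0:I, P1:E(90), P2:I, P3:I | bus: BusRd
[2] P0: store L3 := 26 | P0:M(26), P1:I, P2:I, P3:I | bus: BusRdX
[3] P3: load  L2 | P0:I, P1:I, P2:I, P3:E(60) | bus: BusRd
[4] P1: load  L1 | P0:I, P1:E(90), P2:I, P3:I | bus: none
[5] P1: load  L3 | P0:O(26), P1:S(26), P2:I, P3:I | bus: BusRd
[6] P2: load  L4 | P0:I, P1:I, P2:E(50), P3:I | bus: BusRd
[7] P1: store L5 := 29 | P0:I, P1:M(29), P2:I, P3:I | bus: BusRdX
[8] P0: load  L0 | P0:E(0), P1:I, P2:I, P3:I | bus: BusRd
[9] P0: load  L3 | P0:O(26), P1:S(26), P2:I, P3:I | bus: none
[10] P3: store L2 := 46 | P0:I, P1:I, P2:I, P3:M(46) | bus: none
[11] P2: load  L5 | P0:I, P1:O(29), P2:S(29), P3:I | bus: BusRd

memory[L5] = 70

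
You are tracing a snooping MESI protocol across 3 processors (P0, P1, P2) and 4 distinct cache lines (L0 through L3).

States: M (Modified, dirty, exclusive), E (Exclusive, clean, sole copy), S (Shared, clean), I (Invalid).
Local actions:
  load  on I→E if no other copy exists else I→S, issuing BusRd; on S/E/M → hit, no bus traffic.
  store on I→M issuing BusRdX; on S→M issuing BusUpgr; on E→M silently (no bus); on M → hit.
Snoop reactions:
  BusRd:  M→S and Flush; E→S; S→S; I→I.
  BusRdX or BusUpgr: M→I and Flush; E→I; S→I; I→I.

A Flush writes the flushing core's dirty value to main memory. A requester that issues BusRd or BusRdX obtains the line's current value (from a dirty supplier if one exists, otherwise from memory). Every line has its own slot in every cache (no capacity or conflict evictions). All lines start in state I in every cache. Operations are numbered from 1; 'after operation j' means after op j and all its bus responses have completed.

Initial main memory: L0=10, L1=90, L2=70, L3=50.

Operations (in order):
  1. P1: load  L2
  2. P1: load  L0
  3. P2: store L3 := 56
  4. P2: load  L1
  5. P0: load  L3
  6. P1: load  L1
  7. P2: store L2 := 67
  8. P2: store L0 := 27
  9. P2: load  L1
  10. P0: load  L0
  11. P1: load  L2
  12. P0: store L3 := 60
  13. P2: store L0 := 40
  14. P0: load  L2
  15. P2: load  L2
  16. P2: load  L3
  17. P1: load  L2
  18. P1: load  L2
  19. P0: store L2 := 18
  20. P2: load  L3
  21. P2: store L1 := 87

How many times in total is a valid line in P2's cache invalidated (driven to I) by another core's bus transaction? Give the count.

  op1 P1: load  L2 → I/E/I on L2; bus BusRd; mem=70
  op2 P1: load  L0 → I/E/I on L0; bus BusRd; mem=10
  op3 P2: store L3 := 56 → I/I/M on L3; bus BusRdX; mem=50
  op4 P2: load  L1 → I/I/E on L1; bus BusRd; mem=90
  op5 P0: load  L3 → S/I/S on L3; bus BusRd Flush; mem=56
  op6 P1: load  L1 → I/S/S on L1; bus BusRd; mem=90
  op7 P2: store L2 := 67 → I/I/M on L2; bus BusRdX; mem=70
  op8 P2: store L0 := 27 → I/I/M on L0; bus BusRdX; mem=10
  op9 P2: load  L1 → I/S/S on L1; bus (none); mem=90
  op10 P0: load  L0 → S/I/S on L0; bus BusRd Flush; mem=27
  op11 P1: load  L2 → I/S/S on L2; bus BusRd Flush; mem=67
  op12 P0: store L3 := 60 → M/I/I on L3; bus BusUpgr; mem=56
  op13 P2: store L0 := 40 → I/I/M on L0; bus BusUpgr; mem=27
  op14 P0: load  L2 → S/S/S on L2; bus BusRd; mem=67
  op15 P2: load  L2 → S/S/S on L2; bus (none); mem=67
  op16 P2: load  L3 → S/I/S on L3; bus BusRd Flush; mem=60
  op17 P1: load  L2 → S/S/S on L2; bus (none); mem=67
  op18 P1: load  L2 → S/S/S on L2; bus (none); mem=67
  op19 P0: store L2 := 18 → M/I/I on L2; bus BusUpgr; mem=67
  op20 P2: load  L3 → S/I/S on L3; bus (none); mem=60
  op21 P2: store L1 := 87 → I/I/M on L1; bus BusUpgr; mem=90

invalidations = 2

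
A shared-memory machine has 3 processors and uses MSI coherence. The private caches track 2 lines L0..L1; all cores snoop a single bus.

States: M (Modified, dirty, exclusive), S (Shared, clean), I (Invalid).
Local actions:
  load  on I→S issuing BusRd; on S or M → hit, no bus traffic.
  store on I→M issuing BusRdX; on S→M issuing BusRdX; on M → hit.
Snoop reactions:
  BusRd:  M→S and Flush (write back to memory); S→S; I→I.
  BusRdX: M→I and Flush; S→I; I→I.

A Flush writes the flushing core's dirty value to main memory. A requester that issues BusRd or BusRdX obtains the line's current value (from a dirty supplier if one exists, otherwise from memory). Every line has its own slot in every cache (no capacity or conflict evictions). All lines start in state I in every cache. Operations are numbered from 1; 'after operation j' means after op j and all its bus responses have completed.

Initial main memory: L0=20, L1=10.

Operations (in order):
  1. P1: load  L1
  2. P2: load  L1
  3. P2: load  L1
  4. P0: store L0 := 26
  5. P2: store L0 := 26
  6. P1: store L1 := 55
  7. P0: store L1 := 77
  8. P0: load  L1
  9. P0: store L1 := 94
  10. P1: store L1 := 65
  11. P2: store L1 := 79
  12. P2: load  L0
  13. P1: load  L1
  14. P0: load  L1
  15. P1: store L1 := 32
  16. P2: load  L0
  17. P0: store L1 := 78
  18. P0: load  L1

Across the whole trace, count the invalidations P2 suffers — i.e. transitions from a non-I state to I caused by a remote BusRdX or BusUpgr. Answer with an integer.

[1] P1: load  L1 | P0:I, P1:S(10), P2:I | bus: BusRd
[2] P2: load  L1 | P0:I, P1:S(10), P2:S(10) | bus: BusRd
[3] P2: load  L1 | P0:I, P1:S(10), P2:S(10) | bus: none
[4] P0: store L0 := 26 | P0:M(26), P1:I, P2:I | bus: BusRdX
[5] P2: store L0 := 26 | P0:I, P1:I, P2:M(26) | bus: BusRdX,Flush
[6] P1: store L1 := 55 | P0:I, P1:M(55), P2:I | bus: BusRdX
[7] P0: store L1 := 77 | P0:M(77), P1:I, P2:I | bus: BusRdX,Flush
[8] P0: load  L1 | P0:M(77), P1:I, P2:I | bus: none
[9] P0: store L1 := 94 | P0:M(94), P1:I, P2:I | bus: none
[10] P1: store L1 := 65 | P0:I, P1:M(65), P2:I | bus: BusRdX,Flush
[11] P2: store L1 := 79 | P0:I, P1:I, P2:M(79) | bus: BusRdX,Flush
[12] P2: load  L0 | P0:I, P1:I, P2:M(26) | bus: none
[13] P1: load  L1 | P0:I, P1:S(79), P2:S(79) | bus: BusRd,Flush
[14] P0: load  L1 | P0:S(79), P1:S(79), P2:S(79) | bus: BusRd
[15] P1: store L1 := 32 | P0:I, P1:M(32), P2:I | bus: BusRdX
[16] P2: load  L0 | P0:I, P1:I, P2:M(26) | bus: none
[17] P0: store L1 := 78 | P0:M(78), P1:I, P2:I | bus: BusRdX,Flush
[18] P0: load  L1 | P0:M(78), P1:I, P2:I | bus: none

invalidations = 2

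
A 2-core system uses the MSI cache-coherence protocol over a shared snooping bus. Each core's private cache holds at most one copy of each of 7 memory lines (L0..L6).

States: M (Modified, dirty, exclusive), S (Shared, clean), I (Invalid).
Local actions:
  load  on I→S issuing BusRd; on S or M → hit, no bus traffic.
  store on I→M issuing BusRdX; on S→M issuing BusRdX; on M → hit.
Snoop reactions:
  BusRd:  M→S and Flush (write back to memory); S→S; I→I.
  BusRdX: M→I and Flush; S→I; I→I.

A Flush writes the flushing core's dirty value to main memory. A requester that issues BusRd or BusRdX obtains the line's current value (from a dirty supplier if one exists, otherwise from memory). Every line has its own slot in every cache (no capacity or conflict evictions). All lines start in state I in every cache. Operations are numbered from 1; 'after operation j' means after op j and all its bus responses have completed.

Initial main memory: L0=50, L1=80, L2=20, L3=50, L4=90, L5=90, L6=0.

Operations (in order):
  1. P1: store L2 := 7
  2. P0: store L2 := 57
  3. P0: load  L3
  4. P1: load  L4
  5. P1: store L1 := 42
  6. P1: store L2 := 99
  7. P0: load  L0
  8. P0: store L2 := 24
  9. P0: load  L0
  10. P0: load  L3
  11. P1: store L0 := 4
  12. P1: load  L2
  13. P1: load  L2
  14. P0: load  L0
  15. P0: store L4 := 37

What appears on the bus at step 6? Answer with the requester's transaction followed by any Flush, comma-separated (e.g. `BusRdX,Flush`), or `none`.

bus = BusRdX,Flush

[1] P1: store L2 := 7 | P0:I, P1:M(7) | bus: BusRdX
[2] P0: store L2 := 57 | P0:M(57), P1:I | bus: BusRdX,Flush
[3] P0: load  L3 | P0:S(50), P1:I | bus: BusRd
[4] P1: load  L4 | P0:I, P1:S(90) | bus: BusRd
[5] P1: store L1 := 42 | P0:I, P1:M(42) | bus: BusRdX
[6] P1: store L2 := 99 | P0:I, P1:M(99) | bus: BusRdX,Flush
[7] P0: load  L0 | P0:S(50), P1:I | bus: BusRd
[8] P0: store L2 := 24 | P0:M(24), P1:I | bus: BusRdX,Flush
[9] P0: load  L0 | P0:S(50), P1:I | bus: none
[10] P0: load  L3 | P0:S(50), P1:I | bus: none
[11] P1: store L0 := 4 | P0:I, P1:M(4) | bus: BusRdX
[12] P1: load  L2 | P0:S(24), P1:S(24) | bus: BusRd,Flush
[13] P1: load  L2 | P0:S(24), P1:S(24) | bus: none
[14] P0: load  L0 | P0:S(4), P1:S(4) | bus: BusRd,Flush
[15] P0: store L4 := 37 | P0:M(37), P1:I | bus: BusRdX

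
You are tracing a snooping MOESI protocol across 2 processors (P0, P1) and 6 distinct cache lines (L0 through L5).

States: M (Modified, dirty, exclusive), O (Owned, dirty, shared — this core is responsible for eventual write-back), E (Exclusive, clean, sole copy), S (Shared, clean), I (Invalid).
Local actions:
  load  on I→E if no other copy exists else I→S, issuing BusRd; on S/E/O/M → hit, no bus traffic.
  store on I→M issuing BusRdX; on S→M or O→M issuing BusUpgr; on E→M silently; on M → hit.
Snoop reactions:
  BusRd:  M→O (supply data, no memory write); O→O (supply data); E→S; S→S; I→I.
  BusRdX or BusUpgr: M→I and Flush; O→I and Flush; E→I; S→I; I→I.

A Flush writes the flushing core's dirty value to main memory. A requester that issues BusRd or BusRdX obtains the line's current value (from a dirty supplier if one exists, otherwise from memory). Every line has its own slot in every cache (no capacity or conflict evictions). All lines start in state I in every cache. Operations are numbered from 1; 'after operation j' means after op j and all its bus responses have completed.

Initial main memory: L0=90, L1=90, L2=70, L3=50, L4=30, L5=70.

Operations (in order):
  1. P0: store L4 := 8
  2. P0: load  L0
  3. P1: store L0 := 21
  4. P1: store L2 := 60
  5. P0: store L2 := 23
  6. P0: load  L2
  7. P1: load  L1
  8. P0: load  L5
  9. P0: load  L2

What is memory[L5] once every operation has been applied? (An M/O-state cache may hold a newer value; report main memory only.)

memory[L5] = 70

[1] P0: store L4 := 8 | P0:M(8), P1:I | bus: BusRdX
[2] P0: load  L0 | P0:E(90), P1:I | bus: BusRd
[3] P1: store L0 := 21 | P0:I, P1:M(21) | bus: BusRdX
[4] P1: store L2 := 60 | P0:I, P1:M(60) | bus: BusRdX
[5] P0: store L2 := 23 | P0:M(23), P1:I | bus: BusRdX,Flush
[6] P0: load  L2 | P0:M(23), P1:I | bus: none
[7] P1: load  L1 | P0:I, P1:E(90) | bus: BusRd
[8] P0: load  L5 | P0:E(70), P1:I | bus: BusRd
[9] P0: load  L2 | P0:M(23), P1:I | bus: none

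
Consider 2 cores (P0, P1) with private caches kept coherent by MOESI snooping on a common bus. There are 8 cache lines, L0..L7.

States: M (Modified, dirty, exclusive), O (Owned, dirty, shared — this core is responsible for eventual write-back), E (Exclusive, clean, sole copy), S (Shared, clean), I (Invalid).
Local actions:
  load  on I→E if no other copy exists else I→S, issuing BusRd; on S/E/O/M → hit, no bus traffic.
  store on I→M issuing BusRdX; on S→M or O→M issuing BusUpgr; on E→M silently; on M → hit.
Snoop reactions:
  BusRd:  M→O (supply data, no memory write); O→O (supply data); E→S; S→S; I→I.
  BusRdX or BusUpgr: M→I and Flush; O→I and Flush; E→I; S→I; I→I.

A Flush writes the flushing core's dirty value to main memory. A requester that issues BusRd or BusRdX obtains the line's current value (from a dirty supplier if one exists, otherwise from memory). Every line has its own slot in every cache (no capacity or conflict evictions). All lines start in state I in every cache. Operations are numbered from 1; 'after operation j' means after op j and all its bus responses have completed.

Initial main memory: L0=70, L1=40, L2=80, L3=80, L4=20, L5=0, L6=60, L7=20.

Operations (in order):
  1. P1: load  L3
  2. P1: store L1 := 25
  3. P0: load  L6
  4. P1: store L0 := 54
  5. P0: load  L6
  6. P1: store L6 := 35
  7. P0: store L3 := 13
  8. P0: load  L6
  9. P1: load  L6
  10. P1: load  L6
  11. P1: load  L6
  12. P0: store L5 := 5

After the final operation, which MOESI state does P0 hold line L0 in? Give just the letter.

state = I

  op1 P1: load  L3 → I/E on L3; bus BusRd; mem=80
  op2 P1: store L1 := 25 → I/M on L1; bus BusRdX; mem=40
  op3 P0: load  L6 → E/I on L6; bus BusRd; mem=60
  op4 P1: store L0 := 54 → I/M on L0; bus BusRdX; mem=70
  op5 P0: load  L6 → E/I on L6; bus (none); mem=60
  op6 P1: store L6 := 35 → I/M on L6; bus BusRdX; mem=60
  op7 P0: store L3 := 13 → M/I on L3; bus BusRdX; mem=80
  op8 P0: load  L6 → S/O on L6; bus BusRd; mem=60
  op9 P1: load  L6 → S/O on L6; bus (none); mem=60
  op10 P1: load  L6 → S/O on L6; bus (none); mem=60
  op11 P1: load  L6 → S/O on L6; bus (none); mem=60
  op12 P0: store L5 := 5 → M/I on L5; bus BusRdX; mem=0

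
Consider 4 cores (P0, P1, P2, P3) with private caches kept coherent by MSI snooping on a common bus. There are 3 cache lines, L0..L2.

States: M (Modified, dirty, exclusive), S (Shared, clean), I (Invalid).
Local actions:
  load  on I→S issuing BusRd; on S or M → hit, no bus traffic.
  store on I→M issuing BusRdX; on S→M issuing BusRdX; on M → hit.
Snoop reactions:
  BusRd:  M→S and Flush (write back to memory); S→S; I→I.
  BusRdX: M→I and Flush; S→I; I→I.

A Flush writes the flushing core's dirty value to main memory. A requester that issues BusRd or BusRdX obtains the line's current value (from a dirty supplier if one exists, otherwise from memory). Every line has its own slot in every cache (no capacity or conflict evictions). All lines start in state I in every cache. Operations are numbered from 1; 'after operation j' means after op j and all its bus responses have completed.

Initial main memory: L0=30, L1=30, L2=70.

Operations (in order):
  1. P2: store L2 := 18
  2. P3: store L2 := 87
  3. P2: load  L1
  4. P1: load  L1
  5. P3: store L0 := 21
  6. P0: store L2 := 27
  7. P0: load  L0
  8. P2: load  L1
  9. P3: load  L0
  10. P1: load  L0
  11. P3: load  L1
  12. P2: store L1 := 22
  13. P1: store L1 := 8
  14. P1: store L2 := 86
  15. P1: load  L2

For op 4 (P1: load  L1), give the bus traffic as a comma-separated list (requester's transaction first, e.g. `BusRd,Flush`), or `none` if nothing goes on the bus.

[1] P2: store L2 := 18 | P0:I, P1:I, P2:M(18), P3:I | bus: BusRdX
[2] P3: store L2 := 87 | P0:I, P1:I, P2:I, P3:M(87) | bus: BusRdX,Flush
[3] P2: load  L1 | P0:I, P1:I, P2:S(30), P3:I | bus: BusRd
[4] P1: load  L1 | P0:I, P1:S(30), P2:S(30), P3:I | bus: BusRd
[5] P3: store L0 := 21 | P0:I, P1:I, P2:I, P3:M(21) | bus: BusRdX
[6] P0: store L2 := 27 | P0:M(27), P1:I, P2:I, P3:I | bus: BusRdX,Flush
[7] P0: load  L0 | P0:S(21), P1:I, P2:I, P3:S(21) | bus: BusRd,Flush
[8] P2: load  L1 | P0:I, P1:S(30), P2:S(30), P3:I | bus: none
[9] P3: load  L0 | P0:S(21), P1:I, P2:I, P3:S(21) | bus: none
[10] P1: load  L0 | P0:S(21), P1:S(21), P2:I, P3:S(21) | bus: BusRd
[11] P3: load  L1 | P0:I, P1:S(30), P2:S(30), P3:S(30) | bus: BusRd
[12] P2: store L1 := 22 | P0:I, P1:I, P2:M(22), P3:I | bus: BusRdX
[13] P1: store L1 := 8 | P0:I, P1:M(8), P2:I, P3:I | bus: BusRdX,Flush
[14] P1: store L2 := 86 | P0:I, P1:M(86), P2:I, P3:I | bus: BusRdX,Flush
[15] P1: load  L2 | P0:I, P1:M(86), P2:I, P3:I | bus: none

bus = BusRd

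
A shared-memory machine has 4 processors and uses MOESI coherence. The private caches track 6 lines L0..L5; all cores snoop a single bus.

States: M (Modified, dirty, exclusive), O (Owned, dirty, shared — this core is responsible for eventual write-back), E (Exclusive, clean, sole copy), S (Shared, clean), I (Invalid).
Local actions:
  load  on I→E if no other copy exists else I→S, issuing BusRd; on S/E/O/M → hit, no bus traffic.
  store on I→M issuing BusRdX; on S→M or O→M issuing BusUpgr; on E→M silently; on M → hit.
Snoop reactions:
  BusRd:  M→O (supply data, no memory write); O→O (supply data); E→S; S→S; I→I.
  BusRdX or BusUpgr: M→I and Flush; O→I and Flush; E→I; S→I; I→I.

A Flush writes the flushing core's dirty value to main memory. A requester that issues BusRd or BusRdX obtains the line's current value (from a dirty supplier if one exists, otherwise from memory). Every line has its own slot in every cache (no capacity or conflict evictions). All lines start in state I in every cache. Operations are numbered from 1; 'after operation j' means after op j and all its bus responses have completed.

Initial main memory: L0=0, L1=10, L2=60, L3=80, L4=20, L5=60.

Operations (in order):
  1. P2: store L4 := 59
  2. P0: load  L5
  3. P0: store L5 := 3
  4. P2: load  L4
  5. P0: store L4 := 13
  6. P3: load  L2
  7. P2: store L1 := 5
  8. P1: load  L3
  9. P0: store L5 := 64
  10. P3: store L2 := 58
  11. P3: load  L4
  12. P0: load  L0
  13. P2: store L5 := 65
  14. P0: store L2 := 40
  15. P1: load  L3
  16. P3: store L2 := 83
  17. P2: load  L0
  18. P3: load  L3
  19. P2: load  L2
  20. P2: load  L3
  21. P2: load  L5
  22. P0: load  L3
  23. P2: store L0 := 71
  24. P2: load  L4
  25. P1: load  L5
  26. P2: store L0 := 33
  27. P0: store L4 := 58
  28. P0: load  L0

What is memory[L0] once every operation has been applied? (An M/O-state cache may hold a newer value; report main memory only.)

1. P2: store L4 := 59  bus=[BusRdX]  L4: P0=I P1=I P2=M P3=I  mem[L4]=20
2. P0: load  L5  bus=[BusRd]  L5: P0=E P1=I P2=I P3=I  mem[L5]=60
3. P0: store L5 := 3  bus=[-]  L5: P0=M P1=I P2=I P3=I  mem[L5]=60
4. P2: load  L4  bus=[-]  L4: P0=I P1=I P2=M P3=I  mem[L4]=20
5. P0: store L4 := 13  bus=[BusRdX,Flush]  L4: P0=M P1=I P2=I P3=I  mem[L4]=59
6. P3: load  L2  bus=[BusRd]  L2: P0=I P1=I P2=I P3=E  mem[L2]=60
7. P2: store L1 := 5  bus=[BusRdX]  L1: P0=I P1=I P2=M P3=I  mem[L1]=10
8. P1: load  L3  bus=[BusRd]  L3: P0=I P1=E P2=I P3=I  mem[L3]=80
9. P0: store L5 := 64  bus=[-]  L5: P0=M P1=I P2=I P3=I  mem[L5]=60
10. P3: store L2 := 58  bus=[-]  L2: P0=I P1=I P2=I P3=M  mem[L2]=60
11. P3: load  L4  bus=[BusRd]  L4: P0=O P1=I P2=I P3=S  mem[L4]=59
12. P0: load  L0  bus=[BusRd]  L0: P0=E P1=I P2=I P3=I  mem[L0]=0
13. P2: store L5 := 65  bus=[BusRdX,Flush]  L5: P0=I P1=I P2=M P3=I  mem[L5]=64
14. P0: store L2 := 40  bus=[BusRdX,Flush]  L2: P0=M P1=I P2=I P3=I  mem[L2]=58
15. P1: load  L3  bus=[-]  L3: P0=I P1=E P2=I P3=I  mem[L3]=80
16. P3: store L2 := 83  bus=[BusRdX,Flush]  L2: P0=I P1=I P2=I P3=M  mem[L2]=40
17. P2: load  L0  bus=[BusRd]  L0: P0=S P1=I P2=S P3=I  mem[L0]=0
18. P3: load  L3  bus=[BusRd]  L3: P0=I P1=S P2=I P3=S  mem[L3]=80
19. P2: load  L2  bus=[BusRd]  L2: P0=I P1=I P2=S P3=O  mem[L2]=40
20. P2: load  L3  bus=[BusRd]  L3: P0=I P1=S P2=S P3=S  mem[L3]=80
21. P2: load  L5  bus=[-]  L5: P0=I P1=I P2=M P3=I  mem[L5]=64
22. P0: load  L3  bus=[BusRd]  L3: P0=S P1=S P2=S P3=S  mem[L3]=80
23. P2: store L0 := 71  bus=[BusUpgr]  L0: P0=I P1=I P2=M P3=I  mem[L0]=0
24. P2: load  L4  bus=[BusRd]  L4: P0=O P1=I P2=S P3=S  mem[L4]=59
25. P1: load  L5  bus=[BusRd]  L5: P0=I P1=S P2=O P3=I  mem[L5]=64
26. P2: store L0 := 33  bus=[-]  L0: P0=I P1=I P2=M P3=I  mem[L0]=0
27. P0: store L4 := 58  bus=[BusUpgr]  L4: P0=M P1=I P2=I P3=I  mem[L4]=59
28. P0: load  L0  bus=[BusRd]  L0: P0=S P1=I P2=O P3=I  mem[L0]=0

memory[L0] = 0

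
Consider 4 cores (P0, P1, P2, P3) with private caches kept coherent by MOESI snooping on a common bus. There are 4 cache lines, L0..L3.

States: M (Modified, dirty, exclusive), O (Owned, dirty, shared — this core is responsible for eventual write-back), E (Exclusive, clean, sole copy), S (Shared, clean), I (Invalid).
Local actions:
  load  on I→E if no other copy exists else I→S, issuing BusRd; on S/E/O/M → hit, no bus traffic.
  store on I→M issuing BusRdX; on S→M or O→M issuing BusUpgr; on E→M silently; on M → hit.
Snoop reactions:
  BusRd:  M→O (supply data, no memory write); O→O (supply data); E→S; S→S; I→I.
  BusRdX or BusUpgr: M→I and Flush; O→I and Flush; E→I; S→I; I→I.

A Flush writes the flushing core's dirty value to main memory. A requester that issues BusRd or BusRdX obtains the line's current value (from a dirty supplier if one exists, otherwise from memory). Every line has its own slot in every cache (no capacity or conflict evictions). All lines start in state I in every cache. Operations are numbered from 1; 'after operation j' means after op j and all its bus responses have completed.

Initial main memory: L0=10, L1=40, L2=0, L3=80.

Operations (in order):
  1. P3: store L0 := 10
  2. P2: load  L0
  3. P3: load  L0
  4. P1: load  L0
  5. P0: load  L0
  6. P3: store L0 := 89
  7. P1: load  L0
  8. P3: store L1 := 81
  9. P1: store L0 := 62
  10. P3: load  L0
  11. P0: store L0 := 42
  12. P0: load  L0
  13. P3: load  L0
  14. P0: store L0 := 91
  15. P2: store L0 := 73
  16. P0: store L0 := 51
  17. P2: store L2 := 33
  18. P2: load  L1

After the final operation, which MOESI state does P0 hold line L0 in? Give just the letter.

  op1 P3: store L0 := 10 → I/I/I/M on L0; bus BusRdX; mem=10
  op2 P2: load  L0 → I/I/S/O on L0; bus BusRd; mem=10
  op3 P3: load  L0 → I/I/S/O on L0; bus (none); mem=10
  op4 P1: load  L0 → I/S/S/O on L0; bus BusRd; mem=10
  op5 P0: load  L0 → S/S/S/O on L0; bus BusRd; mem=10
  op6 P3: store L0 := 89 → I/I/I/M on L0; bus BusUpgr; mem=10
  op7 P1: load  L0 → I/S/I/O on L0; bus BusRd; mem=10
  op8 P3: store L1 := 81 → I/I/I/M on L1; bus BusRdX; mem=40
  op9 P1: store L0 := 62 → I/M/I/I on L0; bus BusUpgr Flush; mem=89
  op10 P3: load  L0 → I/O/I/S on L0; bus BusRd; mem=89
  op11 P0: store L0 := 42 → M/I/I/I on L0; bus BusRdX Flush; mem=62
  op12 P0: load  L0 → M/I/I/I on L0; bus (none); mem=62
  op13 P3: load  L0 → O/I/I/S on L0; bus BusRd; mem=62
  op14 P0: store L0 := 91 → M/I/I/I on L0; bus BusUpgr; mem=62
  op15 P2: store L0 := 73 → I/I/M/I on L0; bus BusRdX Flush; mem=91
  op16 P0: store L0 := 51 → M/I/I/I on L0; bus BusRdX Flush; mem=73
  op17 P2: store L2 := 33 → I/I/M/I on L2; bus BusRdX; mem=0
  op18 P2: load  L1 → I/I/S/O on L1; bus BusRd; mem=40

state = M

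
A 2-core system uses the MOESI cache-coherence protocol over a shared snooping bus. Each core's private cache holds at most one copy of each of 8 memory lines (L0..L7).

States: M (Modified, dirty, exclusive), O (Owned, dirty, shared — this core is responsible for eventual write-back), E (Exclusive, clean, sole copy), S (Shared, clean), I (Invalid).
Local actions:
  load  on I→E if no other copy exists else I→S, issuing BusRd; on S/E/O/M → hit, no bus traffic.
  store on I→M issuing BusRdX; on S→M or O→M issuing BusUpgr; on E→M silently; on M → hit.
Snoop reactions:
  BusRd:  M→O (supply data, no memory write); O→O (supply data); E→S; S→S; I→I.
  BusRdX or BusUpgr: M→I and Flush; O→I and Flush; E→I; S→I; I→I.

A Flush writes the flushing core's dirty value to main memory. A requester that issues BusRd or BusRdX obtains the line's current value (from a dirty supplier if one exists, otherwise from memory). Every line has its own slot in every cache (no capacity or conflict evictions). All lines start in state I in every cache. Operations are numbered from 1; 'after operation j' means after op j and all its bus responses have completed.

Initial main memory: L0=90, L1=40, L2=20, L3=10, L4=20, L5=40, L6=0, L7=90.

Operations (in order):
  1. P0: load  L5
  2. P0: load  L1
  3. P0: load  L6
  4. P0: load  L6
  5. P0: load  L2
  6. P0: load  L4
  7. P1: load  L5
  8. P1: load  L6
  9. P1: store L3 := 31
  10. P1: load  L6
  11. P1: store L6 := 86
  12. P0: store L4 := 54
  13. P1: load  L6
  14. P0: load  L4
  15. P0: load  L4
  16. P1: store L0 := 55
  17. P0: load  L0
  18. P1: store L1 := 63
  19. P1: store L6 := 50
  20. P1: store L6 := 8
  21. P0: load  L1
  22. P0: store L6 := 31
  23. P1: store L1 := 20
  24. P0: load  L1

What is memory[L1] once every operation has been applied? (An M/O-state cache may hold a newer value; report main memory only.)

memory[L1] = 40

1. P0: load  L5  bus=[BusRd]  L5: P0=E P1=I  mem[L5]=40
2. P0: load  L1  bus=[BusRd]  L1: P0=E P1=I  mem[L1]=40
3. P0: load  L6  bus=[BusRd]  L6: P0=E P1=I  mem[L6]=0
4. P0: load  L6  bus=[-]  L6: P0=E P1=I  mem[L6]=0
5. P0: load  L2  bus=[BusRd]  L2: P0=E P1=I  mem[L2]=20
6. P0: load  L4  bus=[BusRd]  L4: P0=E P1=I  mem[L4]=20
7. P1: load  L5  bus=[BusRd]  L5: P0=S P1=S  mem[L5]=40
8. P1: load  L6  bus=[BusRd]  L6: P0=S P1=S  mem[L6]=0
9. P1: store L3 := 31  bus=[BusRdX]  L3: P0=I P1=M  mem[L3]=10
10. P1: load  L6  bus=[-]  L6: P0=S P1=S  mem[L6]=0
11. P1: store L6 := 86  bus=[BusUpgr]  L6: P0=I P1=M  mem[L6]=0
12. P0: store L4 := 54  bus=[-]  L4: P0=M P1=I  mem[L4]=20
13. P1: load  L6  bus=[-]  L6: P0=I P1=M  mem[L6]=0
14. P0: load  L4  bus=[-]  L4: P0=M P1=I  mem[L4]=20
15. P0: load  L4  bus=[-]  L4: P0=M P1=I  mem[L4]=20
16. P1: store L0 := 55  bus=[BusRdX]  L0: P0=I P1=M  mem[L0]=90
17. P0: load  L0  bus=[BusRd]  L0: P0=S P1=O  mem[L0]=90
18. P1: store L1 := 63  bus=[BusRdX]  L1: P0=I P1=M  mem[L1]=40
19. P1: store L6 := 50  bus=[-]  L6: P0=I P1=M  mem[L6]=0
20. P1: store L6 := 8  bus=[-]  L6: P0=I P1=M  mem[L6]=0
21. P0: load  L1  bus=[BusRd]  L1: P0=S P1=O  mem[L1]=40
22. P0: store L6 := 31  bus=[BusRdX,Flush]  L6: P0=M P1=I  mem[L6]=8
23. P1: store L1 := 20  bus=[BusUpgr]  L1: P0=I P1=M  mem[L1]=40
24. P0: load  L1  bus=[BusRd]  L1: P0=S P1=O  mem[L1]=40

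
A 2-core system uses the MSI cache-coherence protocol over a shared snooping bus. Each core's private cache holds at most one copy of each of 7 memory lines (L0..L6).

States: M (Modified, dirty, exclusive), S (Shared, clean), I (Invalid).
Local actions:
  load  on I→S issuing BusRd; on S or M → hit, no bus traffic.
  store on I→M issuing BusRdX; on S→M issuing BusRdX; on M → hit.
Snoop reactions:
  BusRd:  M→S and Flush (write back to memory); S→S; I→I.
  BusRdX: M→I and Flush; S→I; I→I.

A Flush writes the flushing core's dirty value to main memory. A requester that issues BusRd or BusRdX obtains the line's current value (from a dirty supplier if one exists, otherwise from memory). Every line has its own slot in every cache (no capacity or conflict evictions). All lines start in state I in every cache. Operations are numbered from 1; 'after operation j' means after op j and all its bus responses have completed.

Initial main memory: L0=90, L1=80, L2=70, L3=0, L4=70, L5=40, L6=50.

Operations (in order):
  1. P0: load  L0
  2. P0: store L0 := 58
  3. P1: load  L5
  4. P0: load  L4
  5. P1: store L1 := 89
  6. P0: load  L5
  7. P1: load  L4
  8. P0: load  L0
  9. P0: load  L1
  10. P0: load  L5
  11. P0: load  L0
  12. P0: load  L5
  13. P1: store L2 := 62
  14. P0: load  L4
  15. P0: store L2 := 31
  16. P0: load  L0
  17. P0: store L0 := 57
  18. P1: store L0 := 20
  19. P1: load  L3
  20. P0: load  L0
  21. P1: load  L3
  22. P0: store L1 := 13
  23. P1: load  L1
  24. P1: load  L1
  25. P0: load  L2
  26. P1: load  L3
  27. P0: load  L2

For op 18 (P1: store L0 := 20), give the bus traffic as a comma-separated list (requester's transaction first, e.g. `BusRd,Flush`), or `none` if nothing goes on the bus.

[1] P0: load  L0 | P0:S(90), P1:I | bus: BusRd
[2] P0: store L0 := 58 | P0:M(58), P1:I | bus: BusRdX
[3] P1: load  L5 | P0:I, P1:S(40) | bus: BusRd
[4] P0: load  L4 | P0:S(70), P1:I | bus: BusRd
[5] P1: store L1 := 89 | P0:I, P1:M(89) | bus: BusRdX
[6] P0: load  L5 | P0:S(40), P1:S(40) | bus: BusRd
[7] P1: load  L4 | P0:S(70), P1:S(70) | bus: BusRd
[8] P0: load  L0 | P0:M(58), P1:I | bus: none
[9] P0: load  L1 | P0:S(89), P1:S(89) | bus: BusRd,Flush
[10] P0: load  L5 | P0:S(40), P1:S(40) | bus: none
[11] P0: load  L0 | P0:M(58), P1:I | bus: none
[12] P0: load  L5 | P0:S(40), P1:S(40) | bus: none
[13] P1: store L2 := 62 | P0:I, P1:M(62) | bus: BusRdX
[14] P0: load  L4 | P0:S(70), P1:S(70) | bus: none
[15] P0: store L2 := 31 | P0:M(31), P1:I | bus: BusRdX,Flush
[16] P0: load  L0 | P0:M(58), P1:I | bus: none
[17] P0: store L0 := 57 | P0:M(57), P1:I | bus: none
[18] P1: store L0 := 20 | P0:I, P1:M(20) | bus: BusRdX,Flush
[19] P1: load  L3 | P0:I, P1:S(0) | bus: BusRd
[20] P0: load  L0 | P0:S(20), P1:S(20) | bus: BusRd,Flush
[21] P1: load  L3 | P0:I, P1:S(0) | bus: none
[22] P0: store L1 := 13 | P0:M(13), P1:I | bus: BusRdX
[23] P1: load  L1 | P0:S(13), P1:S(13) | bus: BusRd,Flush
[24] P1: load  L1 | P0:S(13), P1:S(13) | bus: none
[25] P0: load  L2 | P0:M(31), P1:I | bus: none
[26] P1: load  L3 | P0:I, P1:S(0) | bus: none
[27] P0: load  L2 | P0:M(31), P1:I | bus: none

bus = BusRdX,Flush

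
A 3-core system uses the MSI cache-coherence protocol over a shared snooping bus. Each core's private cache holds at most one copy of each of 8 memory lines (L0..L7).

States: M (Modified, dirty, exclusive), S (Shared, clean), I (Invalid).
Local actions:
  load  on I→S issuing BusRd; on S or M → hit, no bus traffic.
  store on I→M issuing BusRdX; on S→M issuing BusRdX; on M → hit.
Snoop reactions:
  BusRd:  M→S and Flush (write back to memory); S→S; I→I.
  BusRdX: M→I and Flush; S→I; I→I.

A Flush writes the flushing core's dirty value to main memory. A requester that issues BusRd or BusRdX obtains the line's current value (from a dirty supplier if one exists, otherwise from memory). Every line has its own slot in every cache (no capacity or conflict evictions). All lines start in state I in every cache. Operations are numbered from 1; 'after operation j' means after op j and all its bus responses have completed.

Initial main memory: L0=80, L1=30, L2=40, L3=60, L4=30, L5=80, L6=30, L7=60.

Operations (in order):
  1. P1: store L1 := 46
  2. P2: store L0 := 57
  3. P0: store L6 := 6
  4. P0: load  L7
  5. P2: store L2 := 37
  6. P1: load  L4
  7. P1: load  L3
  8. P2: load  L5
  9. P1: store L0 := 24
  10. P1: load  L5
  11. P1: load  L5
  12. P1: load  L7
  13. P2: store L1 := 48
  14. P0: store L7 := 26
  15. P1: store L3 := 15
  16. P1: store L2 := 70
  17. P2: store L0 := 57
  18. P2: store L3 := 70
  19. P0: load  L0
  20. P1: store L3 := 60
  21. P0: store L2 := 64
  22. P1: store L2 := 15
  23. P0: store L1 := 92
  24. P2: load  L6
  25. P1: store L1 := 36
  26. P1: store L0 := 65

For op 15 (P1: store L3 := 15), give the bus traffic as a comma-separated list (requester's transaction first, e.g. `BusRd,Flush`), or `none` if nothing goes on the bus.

1. P1: store L1 := 46  bus=[BusRdX]  L1: P0=I P1=M P2=I  mem[L1]=30
2. P2: store L0 := 57  bus=[BusRdX]  L0: P0=I P1=I P2=M  mem[L0]=80
3. P0: store L6 := 6  bus=[BusRdX]  L6: P0=M P1=I P2=I  mem[L6]=30
4. P0: load  L7  bus=[BusRd]  L7: P0=S P1=I P2=I  mem[L7]=60
5. P2: store L2 := 37  bus=[BusRdX]  L2: P0=I P1=I P2=M  mem[L2]=40
6. P1: load  L4  bus=[BusRd]  L4: P0=I P1=S P2=I  mem[L4]=30
7. P1: load  L3  bus=[BusRd]  L3: P0=I P1=S P2=I  mem[L3]=60
8. P2: load  L5  bus=[BusRd]  L5: P0=I P1=I P2=S  mem[L5]=80
9. P1: store L0 := 24  bus=[BusRdX,Flush]  L0: P0=I P1=M P2=I  mem[L0]=57
10. P1: load  L5  bus=[BusRd]  L5: P0=I P1=S P2=S  mem[L5]=80
11. P1: load  L5  bus=[-]  L5: P0=I P1=S P2=S  mem[L5]=80
12. P1: load  L7  bus=[BusRd]  L7: P0=S P1=S P2=I  mem[L7]=60
13. P2: store L1 := 48  bus=[BusRdX,Flush]  L1: P0=I P1=I P2=M  mem[L1]=46
14. P0: store L7 := 26  bus=[BusRdX]  L7: P0=M P1=I P2=I  mem[L7]=60
15. P1: store L3 := 15  bus=[BusRdX]  L3: P0=I P1=M P2=I  mem[L3]=60
16. P1: store L2 := 70  bus=[BusRdX,Flush]  L2: P0=I P1=M P2=I  mem[L2]=37
17. P2: store L0 := 57  bus=[BusRdX,Flush]  L0: P0=I P1=I P2=M  mem[L0]=24
18. P2: store L3 := 70  bus=[BusRdX,Flush]  L3: P0=I P1=I P2=M  mem[L3]=15
19. P0: load  L0  bus=[BusRd,Flush]  L0: P0=S P1=I P2=S  mem[L0]=57
20. P1: store L3 := 60  bus=[BusRdX,Flush]  L3: P0=I P1=M P2=I  mem[L3]=70
21. P0: store L2 := 64  bus=[BusRdX,Flush]  L2: P0=M P1=I P2=I  mem[L2]=70
22. P1: store L2 := 15  bus=[BusRdX,Flush]  L2: P0=I P1=M P2=I  mem[L2]=64
23. P0: store L1 := 92  bus=[BusRdX,Flush]  L1: P0=M P1=I P2=I  mem[L1]=48
24. P2: load  L6  bus=[BusRd,Flush]  L6: P0=S P1=I P2=S  mem[L6]=6
25. P1: store L1 := 36  bus=[BusRdX,Flush]  L1: P0=I P1=M P2=I  mem[L1]=92
26. P1: store L0 := 65  bus=[BusRdX]  L0: P0=I P1=M P2=I  mem[L0]=57

bus = BusRdX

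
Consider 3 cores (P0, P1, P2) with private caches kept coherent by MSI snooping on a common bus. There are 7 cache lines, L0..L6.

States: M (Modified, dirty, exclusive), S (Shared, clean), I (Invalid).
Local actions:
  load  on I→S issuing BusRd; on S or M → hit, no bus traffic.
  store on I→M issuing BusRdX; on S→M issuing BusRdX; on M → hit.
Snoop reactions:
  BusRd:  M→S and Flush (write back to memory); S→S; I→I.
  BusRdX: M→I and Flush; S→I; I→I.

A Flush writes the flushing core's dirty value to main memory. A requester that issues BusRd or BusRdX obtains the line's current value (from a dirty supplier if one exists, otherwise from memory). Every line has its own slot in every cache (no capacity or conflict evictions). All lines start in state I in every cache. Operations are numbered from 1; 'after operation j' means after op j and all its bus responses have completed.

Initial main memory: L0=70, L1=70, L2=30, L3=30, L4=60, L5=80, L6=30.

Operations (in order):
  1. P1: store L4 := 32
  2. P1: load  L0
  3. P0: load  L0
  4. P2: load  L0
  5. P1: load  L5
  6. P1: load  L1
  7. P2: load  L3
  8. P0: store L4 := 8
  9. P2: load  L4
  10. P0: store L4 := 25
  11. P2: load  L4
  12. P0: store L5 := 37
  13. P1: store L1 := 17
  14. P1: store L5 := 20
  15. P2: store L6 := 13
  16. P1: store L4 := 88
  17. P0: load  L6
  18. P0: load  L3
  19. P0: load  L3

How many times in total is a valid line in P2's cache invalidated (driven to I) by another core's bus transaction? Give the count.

step 1: P1: store L4 := 32  ⟶  IMI  (L4)  txn=BusRdX  M[L4]=60
step 2: P1: load  L0  ⟶  ISI  (L0)  txn=BusRd  M[L0]=70
step 3: P0: load  L0  ⟶  SSI  (L0)  txn=BusRd  M[L0]=70
step 4: P2: load  L0  ⟶  SSS  (L0)  txn=BusRd  M[L0]=70
step 5: P1: load  L5  ⟶  ISI  (L5)  txn=BusRd  M[L5]=80
step 6: P1: load  L1  ⟶  ISI  (L1)  txn=BusRd  M[L1]=70
step 7: P2: load  L3  ⟶  IIS  (L3)  txn=BusRd  M[L3]=30
step 8: P0: store L4 := 8  ⟶  MII  (L4)  txn=BusRdX+Flush  M[L4]=32
step 9: P2: load  L4  ⟶  SIS  (L4)  txn=BusRd+Flush  M[L4]=8
step 10: P0: store L4 := 25  ⟶  MII  (L4)  txn=BusRdX  M[L4]=8
step 11: P2: load  L4  ⟶  SIS  (L4)  txn=BusRd+Flush  M[L4]=25
step 12: P0: store L5 := 37  ⟶  MII  (L5)  txn=BusRdX  M[L5]=80
step 13: P1: store L1 := 17  ⟶  IMI  (L1)  txn=BusRdX  M[L1]=70
step 14: P1: store L5 := 20  ⟶  IMI  (L5)  txn=BusRdX+Flush  M[L5]=37
step 15: P2: store L6 := 13  ⟶  IIM  (L6)  txn=BusRdX  M[L6]=30
step 16: P1: store L4 := 88  ⟶  IMI  (L4)  txn=BusRdX  M[L4]=25
step 17: P0: load  L6  ⟶  SIS  (L6)  txn=BusRd+Flush  M[L6]=13
step 18: P0: load  L3  ⟶  SIS  (L3)  txn=BusRd  M[L3]=30
step 19: P0: load  L3  ⟶  SIS  (L3)  txn=∅  M[L3]=30

invalidations = 2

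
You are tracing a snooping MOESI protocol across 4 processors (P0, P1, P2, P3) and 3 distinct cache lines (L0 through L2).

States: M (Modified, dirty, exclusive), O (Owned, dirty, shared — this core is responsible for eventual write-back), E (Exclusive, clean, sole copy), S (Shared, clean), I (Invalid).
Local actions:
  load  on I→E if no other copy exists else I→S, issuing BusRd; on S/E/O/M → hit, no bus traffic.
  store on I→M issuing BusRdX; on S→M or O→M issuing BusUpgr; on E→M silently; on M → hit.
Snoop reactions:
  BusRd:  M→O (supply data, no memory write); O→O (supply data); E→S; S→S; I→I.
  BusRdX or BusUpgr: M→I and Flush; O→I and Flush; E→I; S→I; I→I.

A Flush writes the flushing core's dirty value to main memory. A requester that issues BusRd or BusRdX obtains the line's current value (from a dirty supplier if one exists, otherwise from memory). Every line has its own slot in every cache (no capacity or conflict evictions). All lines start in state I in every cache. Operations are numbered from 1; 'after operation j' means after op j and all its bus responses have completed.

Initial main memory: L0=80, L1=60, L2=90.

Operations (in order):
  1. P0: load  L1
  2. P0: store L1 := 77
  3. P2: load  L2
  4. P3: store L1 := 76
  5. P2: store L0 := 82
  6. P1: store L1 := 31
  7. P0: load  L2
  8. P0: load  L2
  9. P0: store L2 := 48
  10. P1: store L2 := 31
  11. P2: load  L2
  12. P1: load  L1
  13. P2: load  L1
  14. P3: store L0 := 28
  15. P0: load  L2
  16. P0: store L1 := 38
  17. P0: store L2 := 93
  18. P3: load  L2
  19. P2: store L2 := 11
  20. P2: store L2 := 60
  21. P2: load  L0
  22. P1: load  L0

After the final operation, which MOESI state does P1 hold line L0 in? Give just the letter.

  op1 P0: load  L1 → E/I/I/I on L1; bus BusRd; mem=60
  op2 P0: store L1 := 77 → M/I/I/I on L1; bus (none); mem=60
  op3 P2: load  L2 → I/I/E/I on L2; bus BusRd; mem=90
  op4 P3: store L1 := 76 → I/I/I/M on L1; bus BusRdX Flush; mem=77
  op5 P2: store L0 := 82 → I/I/M/I on L0; bus BusRdX; mem=80
  op6 P1: store L1 := 31 → I/M/I/I on L1; bus BusRdX Flush; mem=76
  op7 P0: load  L2 → S/I/S/I on L2; bus BusRd; mem=90
  op8 P0: load  L2 → S/I/S/I on L2; bus (none); mem=90
  op9 P0: store L2 := 48 → M/I/I/I on L2; bus BusUpgr; mem=90
  op10 P1: store L2 := 31 → I/M/I/I on L2; bus BusRdX Flush; mem=48
  op11 P2: load  L2 → I/O/S/I on L2; bus BusRd; mem=48
  op12 P1: load  L1 → I/M/I/I on L1; bus (none); mem=76
  op13 P2: load  L1 → I/O/S/I on L1; bus BusRd; mem=76
  op14 P3: store L0 := 28 → I/I/I/M on L0; bus BusRdX Flush; mem=82
  op15 P0: load  L2 → S/O/S/I on L2; bus BusRd; mem=48
  op16 P0: store L1 := 38 → M/I/I/I on L1; bus BusRdX Flush; mem=31
  op17 P0: store L2 := 93 → M/I/I/I on L2; bus BusUpgr Flush; mem=31
  op18 P3: load  L2 → O/I/I/S on L2; bus BusRd; mem=31
  op19 P2: store L2 := 11 → I/I/M/I on L2; bus BusRdX Flush; mem=93
  op20 P2: store L2 := 60 → I/I/M/I on L2; bus (none); mem=93
  op21 P2: load  L0 → I/I/S/O on L0; bus BusRd; mem=82
  op22 P1: load  L0 → I/S/S/O on L0; bus BusRd; mem=82

state = S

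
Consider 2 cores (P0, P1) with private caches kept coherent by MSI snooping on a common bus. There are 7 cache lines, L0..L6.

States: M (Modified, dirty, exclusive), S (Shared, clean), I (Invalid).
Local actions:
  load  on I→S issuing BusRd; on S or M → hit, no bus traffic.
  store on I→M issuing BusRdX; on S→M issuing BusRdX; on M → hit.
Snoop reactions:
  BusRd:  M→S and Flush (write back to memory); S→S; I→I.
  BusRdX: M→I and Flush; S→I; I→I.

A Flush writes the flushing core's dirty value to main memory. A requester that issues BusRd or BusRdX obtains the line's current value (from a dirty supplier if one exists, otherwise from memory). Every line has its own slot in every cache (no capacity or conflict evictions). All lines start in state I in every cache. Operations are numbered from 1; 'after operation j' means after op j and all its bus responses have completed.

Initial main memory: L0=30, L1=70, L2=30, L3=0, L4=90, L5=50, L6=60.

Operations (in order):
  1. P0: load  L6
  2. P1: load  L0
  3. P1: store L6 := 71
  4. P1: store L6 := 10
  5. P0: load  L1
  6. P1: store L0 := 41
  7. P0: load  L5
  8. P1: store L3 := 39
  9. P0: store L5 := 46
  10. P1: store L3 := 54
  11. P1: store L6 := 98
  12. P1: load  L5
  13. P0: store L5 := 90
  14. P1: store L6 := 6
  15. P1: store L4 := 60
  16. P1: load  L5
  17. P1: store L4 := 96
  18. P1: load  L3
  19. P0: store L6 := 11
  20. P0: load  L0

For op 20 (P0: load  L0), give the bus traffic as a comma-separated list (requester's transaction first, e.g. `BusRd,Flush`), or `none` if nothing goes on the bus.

bus = BusRd,Flush

[1] P0: load  L6 | P0:S(60), P1:I | bus: BusRd
[2] P1: load  L0 | P0:I, P1:S(30) | bus: BusRd
[3] P1: store L6 := 71 | P0:I, P1:M(71) | bus: BusRdX
[4] P1: store L6 := 10 | P0:I, P1:M(10) | bus: none
[5] P0: load  L1 | P0:S(70), P1:I | bus: BusRd
[6] P1: store L0 := 41 | P0:I, P1:M(41) | bus: BusRdX
[7] P0: load  L5 | P0:S(50), P1:I | bus: BusRd
[8] P1: store L3 := 39 | P0:I, P1:M(39) | bus: BusRdX
[9] P0: store L5 := 46 | P0:M(46), P1:I | bus: BusRdX
[10] P1: store L3 := 54 | P0:I, P1:M(54) | bus: none
[11] P1: store L6 := 98 | P0:I, P1:M(98) | bus: none
[12] P1: load  L5 | P0:S(46), P1:S(46) | bus: BusRd,Flush
[13] P0: store L5 := 90 | P0:M(90), P1:I | bus: BusRdX
[14] P1: store L6 := 6 | P0:I, P1:M(6) | bus: none
[15] P1: store L4 := 60 | P0:I, P1:M(60) | bus: BusRdX
[16] P1: load  L5 | P0:S(90), P1:S(90) | bus: BusRd,Flush
[17] P1: store L4 := 96 | P0:I, P1:M(96) | bus: none
[18] P1: load  L3 | P0:I, P1:M(54) | bus: none
[19] P0: store L6 := 11 | P0:M(11), P1:I | bus: BusRdX,Flush
[20] P0: load  L0 | P0:S(41), P1:S(41) | bus: BusRd,Flush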